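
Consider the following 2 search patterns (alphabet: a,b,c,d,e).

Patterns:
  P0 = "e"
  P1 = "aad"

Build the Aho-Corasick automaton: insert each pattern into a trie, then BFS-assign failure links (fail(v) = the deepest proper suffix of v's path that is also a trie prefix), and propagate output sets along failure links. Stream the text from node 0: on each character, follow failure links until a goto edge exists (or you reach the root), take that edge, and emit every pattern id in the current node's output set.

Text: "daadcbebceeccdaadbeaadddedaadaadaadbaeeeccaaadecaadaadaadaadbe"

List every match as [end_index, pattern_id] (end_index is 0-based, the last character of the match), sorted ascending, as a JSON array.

Build:
Trie (insert patterns):
  n0 'ε': a→2 e→1
  n1 'e': ·  [P0 ends]
  n2 'a': a→3
  n3 'aa': d→4
  n4 'aad': ·  [P1 ends]

Failure links (BFS by depth):
  fail(1) 'e': from fail(0)=0 chase 'e': 0 ⇒ 0;  out={0}∪out(0)={0}
  fail(2) 'a': from fail(0)=0 chase 'a': 0 ⇒ 0;  out=∅∪out(0)=∅
  fail(3) 'aa': from fail(2)=0 chase 'a': 0 ⇒ 2;  out=∅∪out(2)=∅
  fail(4) 'aad': from fail(3)=2 chase 'd': 2→0 ⇒ 0;  out={1}∪out(0)={1}

Scan:
pos 0 'd': at 0
pos 1 'a': at 2
pos 2 'a': at 3
pos 3 'd': at 4  → match P1@[1:3]
pos 4 'c': at 0 (fail-walked)
pos 5 'b': at 0
pos 6 'e': at 1  → match P0@[6:6]
pos 7 'b': at 0 (fail-walked)
pos 8 'c': at 0
pos 9 'e': at 1  → match P0@[9:9]
pos 10 'e': at 1 (fail-walked)  → match P0@[10:10]
pos 11 'c': at 0 (fail-walked)
pos 12 'c': at 0
pos 13 'd': at 0
pos 14 'a': at 2
pos 15 'a': at 3
pos 16 'd': at 4  → match P1@[14:16]
pos 17 'b': at 0 (fail-walked)
pos 18 'e': at 1  → match P0@[18:18]
pos 19 'a': at 2 (fail-walked)
pos 20 'a': at 3
pos 21 'd': at 4  → match P1@[19:21]
pos 22 'd': at 0 (fail-walked)
pos 23 'd': at 0
pos 24 'e': at 1  → match P0@[24:24]
pos 25 'd': at 0 (fail-walked)
pos 26 'a': at 2
pos 27 'a': at 3
pos 28 'd': at 4  → match P1@[26:28]
pos 29 'a': at 2 (fail-walked)
pos 30 'a': at 3
pos 31 'd': at 4  → match P1@[29:31]
pos 32 'a': at 2 (fail-walked)
pos 33 'a': at 3
pos 34 'd': at 4  → match P1@[32:34]
pos 35 'b': at 0 (fail-walked)
pos 36 'a': at 2
pos 37 'e': at 1 (fail-walked)  → match P0@[37:37]
pos 38 'e': at 1 (fail-walked)  → match P0@[38:38]
pos 39 'e': at 1 (fail-walked)  → match P0@[39:39]
pos 40 'c': at 0 (fail-walked)
pos 41 'c': at 0
pos 42 'a': at 2
pos 43 'a': at 3
pos 44 'a': at 3 (fail-walked)
pos 45 'd': at 4  → match P1@[43:45]
pos 46 'e': at 1 (fail-walked)  → match P0@[46:46]
pos 47 'c': at 0 (fail-walked)
pos 48 'a': at 2
pos 49 'a': at 3
pos 50 'd': at 4  → match P1@[48:50]
pos 51 'a': at 2 (fail-walked)
pos 52 'a': at 3
pos 53 'd': at 4  → match P1@[51:53]
pos 54 'a': at 2 (fail-walked)
pos 55 'a': at 3
pos 56 'd': at 4  → match P1@[54:56]
pos 57 'a': at 2 (fail-walked)
pos 58 'a': at 3
pos 59 'd': at 4  → match P1@[57:59]
pos 60 'b': at 0 (fail-walked)
pos 61 'e': at 1  → match P0@[61:61]

All matches (sorted): [[3,1],[6,0],[9,0],[10,0],[16,1],[18,0],[21,1],[24,0],[28,1],[31,1],[34,1],[37,0],[38,0],[39,0],[45,1],[46,0],[50,1],[53,1],[56,1],[59,1],[61,0]]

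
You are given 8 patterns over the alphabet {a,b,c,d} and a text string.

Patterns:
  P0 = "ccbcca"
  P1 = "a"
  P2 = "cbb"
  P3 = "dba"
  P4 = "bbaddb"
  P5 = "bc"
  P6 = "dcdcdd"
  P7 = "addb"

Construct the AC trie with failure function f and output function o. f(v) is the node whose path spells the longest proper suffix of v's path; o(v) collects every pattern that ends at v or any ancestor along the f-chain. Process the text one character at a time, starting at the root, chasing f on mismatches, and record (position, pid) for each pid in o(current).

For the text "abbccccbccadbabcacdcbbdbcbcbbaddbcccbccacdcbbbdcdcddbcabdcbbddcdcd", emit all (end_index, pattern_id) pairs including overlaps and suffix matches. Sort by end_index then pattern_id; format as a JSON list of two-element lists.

Build:
Trie (insert patterns):
  n0 'ε': a→7 b→13 c→1 d→10
  n1 'c': b→8 c→2
  n2 'cc': b→3
  n3 'ccb': c→4
  n4 'ccbc': c→5
  n5 'ccbcc': a→6
  n6 'ccbcca': ·  [P0 ends]
  n7 'a': d→25  [P1 ends]
  n8 'cb': b→9
  n9 'cbb': ·  [P2 ends]
  n10 'd': b→11 c→20
  n11 'db': a→12
  n12 'dba': ·  [P3 ends]
  n13 'b': b→14 c→19
  n14 'bb': a→15
  n15 'bba': d→16
  n16 'bbad': d→17
  n17 'bbadd': b→18
  n18 'bbaddb': ·  [P4 ends]
  n19 'bc': ·  [P5 ends]
  n20 'dc': d→21
  n21 'dcd': c→22
  n22 'dcdc': d→23
  n23 'dcdcd': d→24
  n24 'dcdcdd': ·  [P6 ends]
  n25 'ad': d→26
  n26 'add': b→27
  n27 'addb': ·  [P7 ends]

Failure links (BFS by depth):
  fail(1) 'c': from fail(0)=0 chase 'c': 0 ⇒ 0;  out=∅∪out(0)=∅
  fail(7) 'a': from fail(0)=0 chase 'a': 0 ⇒ 0;  out={1}∪out(0)={1}
  fail(10) 'd': from fail(0)=0 chase 'd': 0 ⇒ 0;  out=∅∪out(0)=∅
  fail(13) 'b': from fail(0)=0 chase 'b': 0 ⇒ 0;  out=∅∪out(0)=∅
  fail(2) 'cc': from fail(1)=0 chase 'c': 0 ⇒ 1;  out=∅∪out(1)=∅
  fail(8) 'cb': from fail(1)=0 chase 'b': 0 ⇒ 13;  out=∅∪out(13)=∅
  fail(11) 'db': from fail(10)=0 chase 'b': 0 ⇒ 13;  out=∅∪out(13)=∅
  fail(14) 'bb': from fail(13)=0 chase 'b': 0 ⇒ 13;  out=∅∪out(13)=∅
  fail(19) 'bc': from fail(13)=0 chase 'c': 0 ⇒ 1;  out={5}∪out(1)={5}
  fail(20) 'dc': from fail(10)=0 chase 'c': 0 ⇒ 1;  out=∅∪out(1)=∅
  fail(25) 'ad': from fail(7)=0 chase 'd': 0 ⇒ 10;  out=∅∪out(10)=∅
  fail(3) 'ccb': from fail(2)=1 chase 'b': 1 ⇒ 8;  out=∅∪out(8)=∅
  fail(9) 'cbb': from fail(8)=13 chase 'b': 13 ⇒ 14;  out={2}∪out(14)={2}
  fail(12) 'dba': from fail(11)=13 chase 'a': 13→0 ⇒ 7;  out={3}∪out(7)={1,3}
  fail(15) 'bba': from fail(14)=13 chase 'a': 13→0 ⇒ 7;  out=∅∪out(7)={1}
  fail(21) 'dcd': from fail(20)=1 chase 'd': 1→0 ⇒ 10;  out=∅∪out(10)=∅
  fail(26) 'add': from fail(25)=10 chase 'd': 10→0 ⇒ 10;  out=∅∪out(10)=∅
  fail(4) 'ccbc': from fail(3)=8 chase 'c': 8→13 ⇒ 19;  out=∅∪out(19)={5}
  fail(16) 'bbad': from fail(15)=7 chase 'd': 7 ⇒ 25;  out=∅∪out(25)=∅
  fail(22) 'dcdc': from fail(21)=10 chase 'c': 10 ⇒ 20;  out=∅∪out(20)=∅
  fail(27) 'addb': from fail(26)=10 chase 'b': 10 ⇒ 11;  out={7}∪out(11)={7}
  fail(5) 'ccbcc': from fail(4)=19 chase 'c': 19→1 ⇒ 2;  out=∅∪out(2)=∅
  fail(17) 'bbadd': from fail(16)=25 chase 'd': 25 ⇒ 26;  out=∅∪out(26)=∅
  fail(23) 'dcdcd': from fail(22)=20 chase 'd': 20 ⇒ 21;  out=∅∪out(21)=∅
  fail(6) 'ccbcca': from fail(5)=2 chase 'a': 2→1→0 ⇒ 7;  out={0}∪out(7)={0,1}
  fail(18) 'bbaddb': from fail(17)=26 chase 'b': 26 ⇒ 27;  out={4}∪out(27)={4,7}
  fail(24) 'dcdcdd': from fail(23)=21 chase 'd': 21→10→0 ⇒ 10;  out={6}∪out(10)={6}

Text stream:
[0] read 'a'  n0⇒n7  emit P1@[0:0]
[1] read 'b'  n7⇒n13 (fail-walked)
[2] read 'b'  n13⇒n14
[3] read 'c'  n14⇒n19 (fail-walked)  emit P5@[2:3]
[4] read 'c'  n19⇒n2 (fail-walked)
[5] read 'c'  n2⇒n2 (fail-walked)
[6] read 'c'  n2⇒n2 (fail-walked)
[7] read 'b'  n2⇒n3
[8] read 'c'  n3⇒n4  emit P5@[7:8]
[9] read 'c'  n4⇒n5
[10] read 'a'  n5⇒n6  emit P0@[5:10],P1@[10:10]
[11] read 'd'  n6⇒n25 (fail-walked)
[12] read 'b'  n25⇒n11 (fail-walked)
[13] read 'a'  n11⇒n12  emit P1@[13:13],P3@[11:13]
[14] read 'b'  n12⇒n13 (fail-walked)
[15] read 'c'  n13⇒n19  emit P5@[14:15]
[16] read 'a'  n19⇒n7 (fail-walked)  emit P1@[16:16]
[17] read 'c'  n7⇒n1 (fail-walked)
[18] read 'd'  n1⇒n10 (fail-walked)
[19] read 'c'  n10⇒n20
[20] read 'b'  n20⇒n8 (fail-walked)
[21] read 'b'  n8⇒n9  emit P2@[19:21]
[22] read 'd'  n9⇒n10 (fail-walked)
[23] read 'b'  n10⇒n11
[24] read 'c'  n11⇒n19 (fail-walked)  emit P5@[23:24]
[25] read 'b'  n19⇒n8 (fail-walked)
[26] read 'c'  n8⇒n19 (fail-walked)  emit P5@[25:26]
[27] read 'b'  n19⇒n8 (fail-walked)
[28] read 'b'  n8⇒n9  emit P2@[26:28]
[29] read 'a'  n9⇒n15 (fail-walked)  emit P1@[29:29]
[30] read 'd'  n15⇒n16
[31] read 'd'  n16⇒n17
[32] read 'b'  n17⇒n18  emit P4@[27:32],P7@[29:32]
[33] read 'c'  n18⇒n19 (fail-walked)  emit P5@[32:33]
[34] read 'c'  n19⇒n2 (fail-walked)
[35] read 'c'  n2⇒n2 (fail-walked)
[36] read 'b'  n2⇒n3
[37] read 'c'  n3⇒n4  emit P5@[36:37]
[38] read 'c'  n4⇒n5
[39] read 'a'  n5⇒n6  emit P0@[34:39],P1@[39:39]
[40] read 'c'  n6⇒n1 (fail-walked)
[41] read 'd'  n1⇒n10 (fail-walked)
[42] read 'c'  n10⇒n20
[43] read 'b'  n20⇒n8 (fail-walked)
[44] read 'b'  n8⇒n9  emit P2@[42:44]
[45] read 'b'  n9⇒n14 (fail-walked)
[46] read 'd'  n14⇒n10 (fail-walked)
[47] read 'c'  n10⇒n20
[48] read 'd'  n20⇒n21
[49] read 'c'  n21⇒n22
[50] read 'd'  n22⇒n23
[51] read 'd'  n23⇒n24  emit P6@[46:51]
[52] read 'b'  n24⇒n11 (fail-walked)
[53] read 'c'  n11⇒n19 (fail-walked)  emit P5@[52:53]
[54] read 'a'  n19⇒n7 (fail-walked)  emit P1@[54:54]
[55] read 'b'  n7⇒n13 (fail-walked)
[56] read 'd'  n13⇒n10 (fail-walked)
[57] read 'c'  n10⇒n20
[58] read 'b'  n20⇒n8 (fail-walked)
[59] read 'b'  n8⇒n9  emit P2@[57:59]
[60] read 'd'  n9⇒n10 (fail-walked)
[61] read 'd'  n10⇒n10 (fail-walked)
[62] read 'c'  n10⇒n20
[63] read 'd'  n20⇒n21
[64] read 'c'  n21⇒n22
[65] read 'd'  n22⇒n23

All matches (sorted): [[0,1],[3,5],[8,5],[10,0],[10,1],[13,1],[13,3],[15,5],[16,1],[21,2],[24,5],[26,5],[28,2],[29,1],[32,4],[32,7],[33,5],[37,5],[39,0],[39,1],[44,2],[51,6],[53,5],[54,1],[59,2]]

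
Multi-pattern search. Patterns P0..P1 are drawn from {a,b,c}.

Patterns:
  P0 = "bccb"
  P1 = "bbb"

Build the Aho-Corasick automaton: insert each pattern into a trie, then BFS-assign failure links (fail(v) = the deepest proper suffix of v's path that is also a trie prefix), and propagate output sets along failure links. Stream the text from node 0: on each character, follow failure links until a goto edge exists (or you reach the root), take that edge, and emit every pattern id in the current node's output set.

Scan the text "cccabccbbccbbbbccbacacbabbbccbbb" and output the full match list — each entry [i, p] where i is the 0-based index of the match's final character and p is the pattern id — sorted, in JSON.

Construct AC machine:
Trie (insert patterns):
  n0 'ε': b→1
  n1 'b': b→5 c→2
  n2 'bc': c→3
  n3 'bcc': b→4
  n4 'bccb': ·  ←P0
  n5 'bb': b→6
  n6 'bbb': ·  ←P1

BFS fail/out derivation:
  n1('b'): parent n0 fail=0; on 'b' 0 → fail=0;  out ∅∪∅=∅
  n2('bc'): parent n1 fail=0; on 'c' 0 → fail=0;  out ∅∪∅=∅
  n5('bb'): parent n1 fail=0; on 'b' 0 → fail=1;  out ∅∪∅=∅
  n3('bcc'): parent n2 fail=0; on 'c' 0 → fail=0;  out ∅∪∅=∅
  n6('bbb'): parent n5 fail=1; on 'b' 1 → fail=5;  out {1}∪∅={1}
  n4('bccb'): parent n3 fail=0; on 'b' 0 → fail=1;  out {0}∪∅={0}

Run:
i=0 'c': node 0→0
i=1 'c': node 0→0
i=2 'c': node 0→0
i=3 'a': node 0→0
i=4 'b': node 0→1
i=5 'c': node 1→2
i=6 'c': node 2→3
i=7 'b': node 3→4  → match P0@[4:7]
i=8 'b': node 4→5 (fail-walked)
i=9 'c': node 5→2 (fail-walked)
i=10 'c': node 2→3
i=11 'b': node 3→4  → match P0@[8:11]
i=12 'b': node 4→5 (fail-walked)
i=13 'b': node 5→6  → match P1@[11:13]
i=14 'b': node 6→6 (fail-walked)  → match P1@[12:14]
i=15 'c': node 6→2 (fail-walked)
i=16 'c': node 2→3
i=17 'b': node 3→4  → match P0@[14:17]
i=18 'a': node 4→0 (fail-walked)
i=19 'c': node 0→0
i=20 'a': node 0→0
i=21 'c': node 0→0
i=22 'b': node 0→1
i=23 'a': node 1→0 (fail-walked)
i=24 'b': node 0→1
i=25 'b': node 1→5
i=26 'b': node 5→6  → match P1@[24:26]
i=27 'c': node 6→2 (fail-walked)
i=28 'c': node 2→3
i=29 'b': node 3→4  → match P0@[26:29]
i=30 'b': node 4→5 (fail-walked)
i=31 'b': node 5→6  → match P1@[29:31]

Matches: [[7,0],[11,0],[13,1],[14,1],[17,0],[26,1],[29,0],[31,1]]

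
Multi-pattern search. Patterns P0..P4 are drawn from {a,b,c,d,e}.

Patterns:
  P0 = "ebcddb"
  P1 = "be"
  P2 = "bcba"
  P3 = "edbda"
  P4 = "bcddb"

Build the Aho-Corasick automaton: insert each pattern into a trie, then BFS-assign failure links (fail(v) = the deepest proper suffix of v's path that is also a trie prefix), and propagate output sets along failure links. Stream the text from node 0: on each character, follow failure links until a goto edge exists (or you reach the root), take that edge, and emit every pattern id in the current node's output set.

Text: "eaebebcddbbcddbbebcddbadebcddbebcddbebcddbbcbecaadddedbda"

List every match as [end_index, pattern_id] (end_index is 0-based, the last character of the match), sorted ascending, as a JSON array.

Build automaton:
Trie (insert patterns):
  n0 'ε': b→7 e→1
  n1 'e': b→2 d→12
  n2 'eb': c→3
  n3 'ebc': d→4
  n4 'ebcd': d→5
  n5 'ebcdd': b→6
  n6 'ebcddb': ·  [P0 ends]
  n7 'b': c→9 e→8
  n8 'be': ·  [P1 ends]
  n9 'bc': b→10 d→16
  n10 'bcb': a→11
  n11 'bcba': ·  [P2 ends]
  n12 'ed': b→13
  n13 'edb': d→14
  n14 'edbd': a→15
  n15 'edbda': ·  [P3 ends]
  n16 'bcd': d→17
  n17 'bcdd': b→18
  n18 'bcddb': ·  [P4 ends]

BFS fail/out derivation:
  fail(1) 'e': from fail(0)=0 chase 'e': 0 ⇒ 0;  out=∅∪out(0)=∅
  fail(7) 'b': from fail(0)=0 chase 'b': 0 ⇒ 0;  out=∅∪out(0)=∅
  fail(2) 'eb': from fail(1)=0 chase 'b': 0 ⇒ 7;  out=∅∪out(7)=∅
  fail(8) 'be': from fail(7)=0 chase 'e': 0 ⇒ 1;  out={1}∪out(1)={1}
  fail(9) 'bc': from fail(7)=0 chase 'c': 0 ⇒ 0;  out=∅∪out(0)=∅
  fail(12) 'ed': from fail(1)=0 chase 'd': 0 ⇒ 0;  out=∅∪out(0)=∅
  fail(3) 'ebc': from fail(2)=7 chase 'c': 7 ⇒ 9;  out=∅∪out(9)=∅
  fail(10) 'bcb': from fail(9)=0 chase 'b': 0 ⇒ 7;  out=∅∪out(7)=∅
  fail(13) 'edb': from fail(12)=0 chase 'b': 0 ⇒ 7;  out=∅∪out(7)=∅
  fail(16) 'bcd': from fail(9)=0 chase 'd': 0 ⇒ 0;  out=∅∪out(0)=∅
  fail(4) 'ebcd': from fail(3)=9 chase 'd': 9 ⇒ 16;  out=∅∪out(16)=∅
  fail(11) 'bcba': from fail(10)=7 chase 'a': 7→0 ⇒ 0;  out={2}∪out(0)={2}
  fail(14) 'edbd': from fail(13)=7 chase 'd': 7→0 ⇒ 0;  out=∅∪out(0)=∅
  fail(17) 'bcdd': from fail(16)=0 chase 'd': 0 ⇒ 0;  out=∅∪out(0)=∅
  fail(5) 'ebcdd': from fail(4)=16 chase 'd': 16 ⇒ 17;  out=∅∪out(17)=∅
  fail(15) 'edbda': from fail(14)=0 chase 'a': 0 ⇒ 0;  out={3}∪out(0)={3}
  fail(18) 'bcddb': from fail(17)=0 chase 'b': 0 ⇒ 7;  out={4}∪out(7)={4}
  fail(6) 'ebcddb': from fail(5)=17 chase 'b': 17 ⇒ 18;  out={0}∪out(18)={0,4}

Run:
[0] read 'e'  n0⇒n1
[1] read 'a'  n1⇒n0 ·f
[2] read 'e'  n0⇒n1
[3] read 'b'  n1⇒n2
[4] read 'e'  n2⇒n8 ·f  → match P1@[3:4]
[5] read 'b'  n8⇒n2 ·f
[6] read 'c'  n2⇒n3
[7] read 'd'  n3⇒n4
[8] read 'd'  n4⇒n5
[9] read 'b'  n5⇒n6  → match P0@[4:9],P4@[5:9]
[10] read 'b'  n6⇒n7 ·f
[11] read 'c'  n7⇒n9
[12] read 'd'  n9⇒n16
[13] read 'd'  n16⇒n17
[14] read 'b'  n17⇒n18  → match P4@[10:14]
[15] read 'b'  n18⇒n7 ·f
[16] read 'e'  n7⇒n8  → match P1@[15:16]
[17] read 'b'  n8⇒n2 ·f
[18] read 'c'  n2⇒n3
[19] read 'd'  n3⇒n4
[20] read 'd'  n4⇒n5
[21] read 'b'  n5⇒n6  → match P0@[16:21],P4@[17:21]
[22] read 'a'  n6⇒n0 ·f
[23] read 'd'  n0⇒n0
[24] read 'e'  n0⇒n1
[25] read 'b'  n1⇒n2
[26] read 'c'  n2⇒n3
[27] read 'd'  n3⇒n4
[28] read 'd'  n4⇒n5
[29] read 'b'  n5⇒n6  → match P0@[24:29],P4@[25:29]
[30] read 'e'  n6⇒n8 ·f  → match P1@[29:30]
[31] read 'b'  n8⇒n2 ·f
[32] read 'c'  n2⇒n3
[33] read 'd'  n3⇒n4
[34] read 'd'  n4⇒n5
[35] read 'b'  n5⇒n6  → match P0@[30:35],P4@[31:35]
[36] read 'e'  n6⇒n8 ·f  → match P1@[35:36]
[37] read 'b'  n8⇒n2 ·f
[38] read 'c'  n2⇒n3
[39] read 'd'  n3⇒n4
[40] read 'd'  n4⇒n5
[41] read 'b'  n5⇒n6  → match P0@[36:41],P4@[37:41]
[42] read 'b'  n6⇒n7 ·f
[43] read 'c'  n7⇒n9
[44] read 'b'  n9⇒n10
[45] read 'e'  n10⇒n8 ·f  → match P1@[44:45]
[46] read 'c'  n8⇒n0 ·f
[47] read 'a'  n0⇒n0
[48] read 'a'  n0⇒n0
[49] read 'd'  n0⇒n0
[50] read 'd'  n0⇒n0
[51] read 'd'  n0⇒n0
[52] read 'e'  n0⇒n1
[53] read 'd'  n1⇒n12
[54] read 'b'  n12⇒n13
[55] read 'd'  n13⇒n14
[56] read 'a'  n14⇒n15  → match P3@[52:56]

Matches: [[4,1],[9,0],[9,4],[14,4],[16,1],[21,0],[21,4],[29,0],[29,4],[30,1],[35,0],[35,4],[36,1],[41,0],[41,4],[45,1],[56,3]]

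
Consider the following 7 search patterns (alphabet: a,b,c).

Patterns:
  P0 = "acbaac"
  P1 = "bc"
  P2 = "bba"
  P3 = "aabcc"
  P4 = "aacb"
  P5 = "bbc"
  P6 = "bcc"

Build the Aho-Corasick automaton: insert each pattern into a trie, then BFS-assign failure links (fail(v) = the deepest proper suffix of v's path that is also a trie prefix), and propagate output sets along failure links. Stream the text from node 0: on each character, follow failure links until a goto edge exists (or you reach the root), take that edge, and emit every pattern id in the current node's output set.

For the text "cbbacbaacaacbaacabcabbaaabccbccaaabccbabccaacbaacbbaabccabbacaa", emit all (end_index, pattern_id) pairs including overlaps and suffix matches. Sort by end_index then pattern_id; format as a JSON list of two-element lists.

Build automaton:
Trie (insert patterns):
  n0 'ε': a→1 b→7
  n1 'a': a→11 c→2
  n2 'ac': b→3
  n3 'acb': a→4
  n4 'acba': a→5
  n5 'acbaa': c→6
  n6 'acbaac': ·  [P0 ends]
  n7 'b': b→9 c→8
  n8 'bc': c→18  [P1 ends]
  n9 'bb': a→10 c→17
  n10 'bba': ·  [P2 ends]
  n11 'aa': b→12 c→15
  n12 'aab': c→13
  n13 'aabc': c→14
  n14 'aabcc': ·  [P3 ends]
  n15 'aac': b→16
  n16 'aacb': ·  [P4 ends]
  n17 'bbc': ·  [P5 ends]
  n18 'bcc': ·  [P6 ends]

BFS fail/out derivation:
  n1('a'): parent n0 fail=0; on 'a' 0 → fail=0;  out ∅∪∅=∅
  n7('b'): parent n0 fail=0; on 'b' 0 → fail=0;  out ∅∪∅=∅
  n2('ac'): parent n1 fail=0; on 'c' 0 → fail=0;  out ∅∪∅=∅
  n8('bc'): parent n7 fail=0; on 'c' 0 → fail=0;  out {1}∪∅={1}
  n9('bb'): parent n7 fail=0; on 'b' 0 → fail=7;  out ∅∪∅=∅
  n11('aa'): parent n1 fail=0; on 'a' 0 → fail=1;  out ∅∪∅=∅
  n3('acb'): parent n2 fail=0; on 'b' 0 → fail=7;  out ∅∪∅=∅
  n10('bba'): parent n9 fail=7; on 'a' 7→0 → fail=1;  out {2}∪∅={2}
  n12('aab'): parent n11 fail=1; on 'b' 1→0 → fail=7;  out ∅∪∅=∅
  n15('aac'): parent n11 fail=1; on 'c' 1 → fail=2;  out ∅∪∅=∅
  n17('bbc'): parent n9 fail=7; on 'c' 7 → fail=8;  out {5}∪{1}={1,5}
  n18('bcc'): parent n8 fail=0; on 'c' 0 → fail=0;  out {6}∪∅={6}
  n4('acba'): parent n3 fail=7; on 'a' 7→0 → fail=1;  out ∅∪∅=∅
  n13('aabc'): parent n12 fail=7; on 'c' 7 → fail=8;  out ∅∪{1}={1}
  n16('aacb'): parent n15 fail=2; on 'b' 2 → fail=3;  out {4}∪∅={4}
  n5('acbaa'): parent n4 fail=1; on 'a' 1 → fail=11;  out ∅∪∅=∅
  n14('aabcc'): parent n13 fail=8; on 'c' 8 → fail=18;  out {3}∪{6}={3,6}
  n6('acbaac'): parent n5 fail=11; on 'c' 11 → fail=15;  out {0}∪∅={0}

Scan:
i=0 'c': node 0→0
i=1 'b': node 0→7
i=2 'b': node 7→9
i=3 'a': node 9→10  ** P2@[1:3]
i=4 'c': node 10→2 (fail-walked)
i=5 'b': node 2→3
i=6 'a': node 3→4
i=7 'a': node 4→5
i=8 'c': node 5→6  ** P0@[3:8]
i=9 'a': node 6→1 (fail-walked)
i=10 'a': node 1→11
i=11 'c': node 11→15
i=12 'b': node 15→16  ** P4@[9:12]
i=13 'a': node 16→4 (fail-walked)
i=14 'a': node 4→5
i=15 'c': node 5→6  ** P0@[10:15]
i=16 'a': node 6→1 (fail-walked)
i=17 'b': node 1→7 (fail-walked)
i=18 'c': node 7→8  ** P1@[17:18]
i=19 'a': node 8→1 (fail-walked)
i=20 'b': node 1→7 (fail-walked)
i=21 'b': node 7→9
i=22 'a': node 9→10  ** P2@[20:22]
i=23 'a': node 10→11 (fail-walked)
i=24 'a': node 11→11 (fail-walked)
i=25 'b': node 11→12
i=26 'c': node 12→13  ** P1@[25:26]
i=27 'c': node 13→14  ** P3@[23:27],P6@[25:27]
i=28 'b': node 14→7 (fail-walked)
i=29 'c': node 7→8  ** P1@[28:29]
i=30 'c': node 8→18  ** P6@[28:30]
i=31 'a': node 18→1 (fail-walked)
i=32 'a': node 1→11
i=33 'a': node 11→11 (fail-walked)
i=34 'b': node 11→12
i=35 'c': node 12→13  ** P1@[34:35]
i=36 'c': node 13→14  ** P3@[32:36],P6@[34:36]
i=37 'b': node 14→7 (fail-walked)
i=38 'a': node 7→1 (fail-walked)
i=39 'b': node 1→7 (fail-walked)
i=40 'c': node 7→8  ** P1@[39:40]
i=41 'c': node 8→18  ** P6@[39:41]
i=42 'a': node 18→1 (fail-walked)
i=43 'a': node 1→11
i=44 'c': node 11→15
i=45 'b': node 15→16  ** P4@[42:45]
i=46 'a': node 16→4 (fail-walked)
i=47 'a': node 4→5
i=48 'c': node 5→6  ** P0@[43:48]
i=49 'b': node 6→16 (fail-walked)  ** P4@[46:49]
i=50 'b': node 16→9 (fail-walked)
i=51 'a': node 9→10  ** P2@[49:51]
i=52 'a': node 10→11 (fail-walked)
i=53 'b': node 11→12
i=54 'c': node 12→13  ** P1@[53:54]
i=55 'c': node 13→14  ** P3@[51:55],P6@[53:55]
i=56 'a': node 14→1 (fail-walked)
i=57 'b': node 1→7 (fail-walked)
i=58 'b': node 7→9
i=59 'a': node 9→10  ** P2@[57:59]
i=60 'c': node 10→2 (fail-walked)
i=61 'a': node 2→1 (fail-walked)
i=62 'a': node 1→11

Result: [[3,2],[8,0],[12,4],[15,0],[18,1],[22,2],[26,1],[27,3],[27,6],[29,1],[30,6],[35,1],[36,3],[36,6],[40,1],[41,6],[45,4],[48,0],[49,4],[51,2],[54,1],[55,3],[55,6],[59,2]]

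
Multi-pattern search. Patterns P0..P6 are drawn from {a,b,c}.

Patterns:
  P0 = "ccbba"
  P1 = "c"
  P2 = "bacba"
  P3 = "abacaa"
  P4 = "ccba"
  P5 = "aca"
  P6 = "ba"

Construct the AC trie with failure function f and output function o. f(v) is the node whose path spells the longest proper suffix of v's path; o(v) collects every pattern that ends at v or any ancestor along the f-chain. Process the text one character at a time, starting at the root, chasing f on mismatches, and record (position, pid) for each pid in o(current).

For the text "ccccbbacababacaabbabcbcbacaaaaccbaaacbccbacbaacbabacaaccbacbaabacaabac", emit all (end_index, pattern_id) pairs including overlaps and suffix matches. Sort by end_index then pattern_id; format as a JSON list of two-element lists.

Construct AC machine:
Trie (insert patterns):
  n0 'ε': a→11 b→6 c→1
  n1 'c': c→2  ←P1
  n2 'cc': b→3
  n3 'ccb': a→17 b→4
  n4 'ccbb': a→5
  n5 'ccbba': ·  ←P0
  n6 'b': a→7
  n7 'ba': c→8  ←P6
  n8 'bac': b→9
  n9 'bacb': a→10
  n10 'bacba': ·  ←P2
  n11 'a': b→12 c→18
  n12 'ab': a→13
  n13 'aba': c→14
  n14 'abac': a→15
  n15 'abaca': a→16
  n16 'abacaa': ·  ←P3
  n17 'ccba': ·  ←P4
  n18 'ac': a→19
  n19 'aca': ·  ←P5

BFS fail/out derivation:
  fail(1) 'c': from fail(0)=0 chase 'c': 0 ⇒ 0;  out={1}∪out(0)={1}
  fail(6) 'b': from fail(0)=0 chase 'b': 0 ⇒ 0;  out=∅∪out(0)=∅
  fail(11) 'a': from fail(0)=0 chase 'a': 0 ⇒ 0;  out=∅∪out(0)=∅
  fail(2) 'cc': from fail(1)=0 chase 'c': 0 ⇒ 1;  out=∅∪out(1)={1}
  fail(7) 'ba': from fail(6)=0 chase 'a': 0 ⇒ 11;  out={6}∪out(11)={6}
  fail(12) 'ab': from fail(11)=0 chase 'b': 0 ⇒ 6;  out=∅∪out(6)=∅
  fail(18) 'ac': from fail(11)=0 chase 'c': 0 ⇒ 1;  out=∅∪out(1)={1}
  fail(3) 'ccb': from fail(2)=1 chase 'b': 1→0 ⇒ 6;  out=∅∪out(6)=∅
  fail(8) 'bac': from fail(7)=11 chase 'c': 11 ⇒ 18;  out=∅∪out(18)={1}
  fail(13) 'aba': from fail(12)=6 chase 'a': 6 ⇒ 7;  out=∅∪out(7)={6}
  fail(19) 'aca': from fail(18)=1 chase 'a': 1→0 ⇒ 11;  out={5}∪out(11)={5}
  fail(4) 'ccbb': from fail(3)=6 chase 'b': 6→0 ⇒ 6;  out=∅∪out(6)=∅
  fail(9) 'bacb': from fail(8)=18 chase 'b': 18→1→0 ⇒ 6;  out=∅∪out(6)=∅
  fail(14) 'abac': from fail(13)=7 chase 'c': 7 ⇒ 8;  out=∅∪out(8)={1}
  fail(17) 'ccba': from fail(3)=6 chase 'a': 6 ⇒ 7;  out={4}∪out(7)={4,6}
  fail(5) 'ccbba': from fail(4)=6 chase 'a': 6 ⇒ 7;  out={0}∪out(7)={0,6}
  fail(10) 'bacba': from fail(9)=6 chase 'a': 6 ⇒ 7;  out={2}∪out(7)={2,6}
  fail(15) 'abaca': from fail(14)=8 chase 'a': 8→18 ⇒ 19;  out=∅∪out(19)={5}
  fail(16) 'abacaa': from fail(15)=19 chase 'a': 19→11→0 ⇒ 11;  out={3}∪out(11)={3}

Run:
i=0 'c': node 0→1  emit P1@[0:0]
i=1 'c': node 1→2  emit P1@[1:1]
i=2 'c': node 2→2 (via fail)  emit P1@[2:2]
i=3 'c': node 2→2 (via fail)  emit P1@[3:3]
i=4 'b': node 2→3
i=5 'b': node 3→4
i=6 'a': node 4→5  emit P0@[2:6],P6@[5:6]
i=7 'c': node 5→8 (via fail)  emit P1@[7:7]
i=8 'a': node 8→19 (via fail)  emit P5@[6:8]
i=9 'b': node 19→12 (via fail)
i=10 'a': node 12→13  emit P6@[9:10]
i=11 'b': node 13→12 (via fail)
i=12 'a': node 12→13  emit P6@[11:12]
i=13 'c': node 13→14  emit P1@[13:13]
i=14 'a': node 14→15  emit P5@[12:14]
i=15 'a': node 15→16  emit P3@[10:15]
i=16 'b': node 16→12 (via fail)
i=17 'b': node 12→6 (via fail)
i=18 'a': node 6→7  emit P6@[17:18]
i=19 'b': node 7→12 (via fail)
i=20 'c': node 12→1 (via fail)  emit P1@[20:20]
i=21 'b': node 1→6 (via fail)
i=22 'c': node 6→1 (via fail)  emit P1@[22:22]
i=23 'b': node 1→6 (via fail)
i=24 'a': node 6→7  emit P6@[23:24]
i=25 'c': node 7→8  emit P1@[25:25]
i=26 'a': node 8→19 (via fail)  emit P5@[24:26]
i=27 'a': node 19→11 (via fail)
i=28 'a': node 11→11 (via fail)
i=29 'a': node 11→11 (via fail)
i=30 'c': node 11→18  emit P1@[30:30]
i=31 'c': node 18→2 (via fail)  emit P1@[31:31]
i=32 'b': node 2→3
i=33 'a': node 3→17  emit P4@[30:33],P6@[32:33]
i=34 'a': node 17→11 (via fail)
i=35 'a': node 11→11 (via fail)
i=36 'c': node 11→18  emit P1@[36:36]
i=37 'b': node 18→6 (via fail)
i=38 'c': node 6→1 (via fail)  emit P1@[38:38]
i=39 'c': node 1→2  emit P1@[39:39]
i=40 'b': node 2→3
i=41 'a': node 3→17  emit P4@[38:41],P6@[40:41]
i=42 'c': node 17→8 (via fail)  emit P1@[42:42]
i=43 'b': node 8→9
i=44 'a': node 9→10  emit P2@[40:44],P6@[43:44]
i=45 'a': node 10→11 (via fail)
i=46 'c': node 11→18  emit P1@[46:46]
i=47 'b': node 18→6 (via fail)
i=48 'a': node 6→7  emit P6@[47:48]
i=49 'b': node 7→12 (via fail)
i=50 'a': node 12→13  emit P6@[49:50]
i=51 'c': node 13→14  emit P1@[51:51]
i=52 'a': node 14→15  emit P5@[50:52]
i=53 'a': node 15→16  emit P3@[48:53]
i=54 'c': node 16→18 (via fail)  emit P1@[54:54]
i=55 'c': node 18→2 (via fail)  emit P1@[55:55]
i=56 'b': node 2→3
i=57 'a': node 3→17  emit P4@[54:57],P6@[56:57]
i=58 'c': node 17→8 (via fail)  emit P1@[58:58]
i=59 'b': node 8→9
i=60 'a': node 9→10  emit P2@[56:60],P6@[59:60]
i=61 'a': node 10→11 (via fail)
i=62 'b': node 11→12
i=63 'a': node 12→13  emit P6@[62:63]
i=64 'c': node 13→14  emit P1@[64:64]
i=65 'a': node 14→15  emit P5@[63:65]
i=66 'a': node 15→16  emit P3@[61:66]
i=67 'b': node 16→12 (via fail)
i=68 'a': node 12→13  emit P6@[67:68]
i=69 'c': node 13→14  emit P1@[69:69]

All matches (sorted): [[0,1],[1,1],[2,1],[3,1],[6,0],[6,6],[7,1],[8,5],[10,6],[12,6],[13,1],[14,5],[15,3],[18,6],[20,1],[22,1],[24,6],[25,1],[26,5],[30,1],[31,1],[33,4],[33,6],[36,1],[38,1],[39,1],[41,4],[41,6],[42,1],[44,2],[44,6],[46,1],[48,6],[50,6],[51,1],[52,5],[53,3],[54,1],[55,1],[57,4],[57,6],[58,1],[60,2],[60,6],[63,6],[64,1],[65,5],[66,3],[68,6],[69,1]]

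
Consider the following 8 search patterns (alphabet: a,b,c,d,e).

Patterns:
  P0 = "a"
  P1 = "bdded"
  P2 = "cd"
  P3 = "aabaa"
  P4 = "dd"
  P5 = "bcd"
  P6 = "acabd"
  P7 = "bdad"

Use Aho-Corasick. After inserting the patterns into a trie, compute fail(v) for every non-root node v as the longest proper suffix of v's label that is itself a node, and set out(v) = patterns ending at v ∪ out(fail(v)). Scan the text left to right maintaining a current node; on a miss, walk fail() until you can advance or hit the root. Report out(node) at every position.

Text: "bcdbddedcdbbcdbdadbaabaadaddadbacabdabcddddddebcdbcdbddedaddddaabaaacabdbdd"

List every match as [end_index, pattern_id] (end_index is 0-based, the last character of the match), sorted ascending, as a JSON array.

Build:
Trie (insert patterns):
  0='ε' goto a→1 b→2 c→7 d→13
  1='a' goto a→9 c→17  [P0 ends]
  2='b' goto c→15 d→3
  3='bd' goto a→21 d→4
  4='bdd' goto e→5
  5='bdde' goto d→6
  6='bdded' goto ·  [P1 ends]
  7='c' goto d→8
  8='cd' goto ·  [P2 ends]
  9='aa' goto b→10
  10='aab' goto a→11
  11='aaba' goto a→12
  12='aabaa' goto ·  [P3 ends]
  13='d' goto d→14
  14='dd' goto ·  [P4 ends]
  15='bc' goto d→16
  16='bcd' goto ·  [P5 ends]
  17='ac' goto a→18
  18='aca' goto b→19
  19='acab' goto d→20
  20='acabd' goto ·  [P6 ends]
  21='bda' goto d→22
  22='bdad' goto ·  [P7 ends]

Failure links (BFS by depth):
  n1('a'): parent n0 fail=0; on 'a' 0 → fail=0;  out {0}∪∅={0}
  n2('b'): parent n0 fail=0; on 'b' 0 → fail=0;  out ∅∪∅=∅
  n7('c'): parent n0 fail=0; on 'c' 0 → fail=0;  out ∅∪∅=∅
  n13('d'): parent n0 fail=0; on 'd' 0 → fail=0;  out ∅∪∅=∅
  n3('bd'): parent n2 fail=0; on 'd' 0 → fail=13;  out ∅∪∅=∅
  n8('cd'): parent n7 fail=0; on 'd' 0 → fail=13;  out {2}∪∅={2}
  n9('aa'): parent n1 fail=0; on 'a' 0 → fail=1;  out ∅∪{0}={0}
  n14('dd'): parent n13 fail=0; on 'd' 0 → fail=13;  out {4}∪∅={4}
  n15('bc'): parent n2 fail=0; on 'c' 0 → fail=7;  out ∅∪∅=∅
  n17('ac'): parent n1 fail=0; on 'c' 0 → fail=7;  out ∅∪∅=∅
  n4('bdd'): parent n3 fail=13; on 'd' 13 → fail=14;  out ∅∪{4}={4}
  n10('aab'): parent n9 fail=1; on 'b' 1→0 → fail=2;  out ∅∪∅=∅
  n16('bcd'): parent n15 fail=7; on 'd' 7 → fail=8;  out {5}∪{2}={2,5}
  n18('aca'): parent n17 fail=7; on 'a' 7→0 → fail=1;  out ∅∪{0}={0}
  n21('bda'): parent n3 fail=13; on 'a' 13→0 → fail=1;  out ∅∪{0}={0}
  n5('bdde'): parent n4 fail=14; on 'e' 14→13→0 → fail=0;  out ∅∪∅=∅
  n11('aaba'): parent n10 fail=2; on 'a' 2→0 → fail=1;  out ∅∪{0}={0}
  n19('acab'): parent n18 fail=1; on 'b' 1→0 → fail=2;  out ∅∪∅=∅
  n22('bdad'): parent n21 fail=1; on 'd' 1→0 → fail=13;  out {7}∪∅={7}
  n6('bdded'): parent n5 fail=0; on 'd' 0 → fail=13;  out {1}∪∅={1}
  n12('aabaa'): parent n11 fail=1; on 'a' 1 → fail=9;  out {3}∪{0}={0,3}
  n20('acabd'): parent n19 fail=2; on 'd' 2 → fail=3;  out {6}∪∅={6}

Run:
pos 0 'b': at 2
pos 1 'c': at 15
pos 2 'd': at 16  → match P2@[1:2],P5@[0:2]
pos 3 'b': at 2 ·f
pos 4 'd': at 3
pos 5 'd': at 4  → match P4@[4:5]
pos 6 'e': at 5
pos 7 'd': at 6  → match P1@[3:7]
pos 8 'c': at 7 ·f
pos 9 'd': at 8  → match P2@[8:9]
pos 10 'b': at 2 ·f
pos 11 'b': at 2 ·f
pos 12 'c': at 15
pos 13 'd': at 16  → match P2@[12:13],P5@[11:13]
pos 14 'b': at 2 ·f
pos 15 'd': at 3
pos 16 'a': at 21  → match P0@[16:16]
pos 17 'd': at 22  → match P7@[14:17]
pos 18 'b': at 2 ·f
pos 19 'a': at 1 ·f  → match P0@[19:19]
pos 20 'a': at 9  → match P0@[20:20]
pos 21 'b': at 10
pos 22 'a': at 11  → match P0@[22:22]
pos 23 'a': at 12  → match P0@[23:23],P3@[19:23]
pos 24 'd': at 13 ·f
pos 25 'a': at 1 ·f  → match P0@[25:25]
pos 26 'd': at 13 ·f
pos 27 'd': at 14  → match P4@[26:27]
pos 28 'a': at 1 ·f  → match P0@[28:28]
pos 29 'd': at 13 ·f
pos 30 'b': at 2 ·f
pos 31 'a': at 1 ·f  → match P0@[31:31]
pos 32 'c': at 17
pos 33 'a': at 18  → match P0@[33:33]
pos 34 'b': at 19
pos 35 'd': at 20  → match P6@[31:35]
pos 36 'a': at 21 ·f  → match P0@[36:36]
pos 37 'b': at 2 ·f
pos 38 'c': at 15
pos 39 'd': at 16  → match P2@[38:39],P5@[37:39]
pos 40 'd': at 14 ·f  → match P4@[39:40]
pos 41 'd': at 14 ·f  → match P4@[40:41]
pos 42 'd': at 14 ·f  → match P4@[41:42]
pos 43 'd': at 14 ·f  → match P4@[42:43]
pos 44 'd': at 14 ·f  → match P4@[43:44]
pos 45 'e': at 0 ·f
pos 46 'b': at 2
pos 47 'c': at 15
pos 48 'd': at 16  → match P2@[47:48],P5@[46:48]
pos 49 'b': at 2 ·f
pos 50 'c': at 15
pos 51 'd': at 16  → match P2@[50:51],P5@[49:51]
pos 52 'b': at 2 ·f
pos 53 'd': at 3
pos 54 'd': at 4  → match P4@[53:54]
pos 55 'e': at 5
pos 56 'd': at 6  → match P1@[52:56]
pos 57 'a': at 1 ·f  → match P0@[57:57]
pos 58 'd': at 13 ·f
pos 59 'd': at 14  → match P4@[58:59]
pos 60 'd': at 14 ·f  → match P4@[59:60]
pos 61 'd': at 14 ·f  → match P4@[60:61]
pos 62 'a': at 1 ·f  → match P0@[62:62]
pos 63 'a': at 9  → match P0@[63:63]
pos 64 'b': at 10
pos 65 'a': at 11  → match P0@[65:65]
pos 66 'a': at 12  → match P0@[66:66],P3@[62:66]
pos 67 'a': at 9 ·f  → match P0@[67:67]
pos 68 'c': at 17 ·f
pos 69 'a': at 18  → match P0@[69:69]
pos 70 'b': at 19
pos 71 'd': at 20  → match P6@[67:71]
pos 72 'b': at 2 ·f
pos 73 'd': at 3
pos 74 'd': at 4  → match P4@[73:74]

Result: [[2,2],[2,5],[5,4],[7,1],[9,2],[13,2],[13,5],[16,0],[17,7],[19,0],[20,0],[22,0],[23,0],[23,3],[25,0],[27,4],[28,0],[31,0],[33,0],[35,6],[36,0],[39,2],[39,5],[40,4],[41,4],[42,4],[43,4],[44,4],[48,2],[48,5],[51,2],[51,5],[54,4],[56,1],[57,0],[59,4],[60,4],[61,4],[62,0],[63,0],[65,0],[66,0],[66,3],[67,0],[69,0],[71,6],[74,4]]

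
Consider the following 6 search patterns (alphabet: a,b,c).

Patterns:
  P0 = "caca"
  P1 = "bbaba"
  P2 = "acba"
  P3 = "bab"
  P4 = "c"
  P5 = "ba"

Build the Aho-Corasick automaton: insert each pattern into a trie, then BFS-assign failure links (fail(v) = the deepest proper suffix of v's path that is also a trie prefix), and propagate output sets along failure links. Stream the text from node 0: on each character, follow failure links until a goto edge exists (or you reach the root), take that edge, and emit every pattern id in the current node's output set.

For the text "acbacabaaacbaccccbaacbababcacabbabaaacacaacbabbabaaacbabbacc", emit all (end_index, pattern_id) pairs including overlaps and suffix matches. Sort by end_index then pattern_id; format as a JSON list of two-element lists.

Build:
Trie nodes:
  n0 'ε': a→10 b→5 c→1
  n1 'c': a→2  ←P4
  n2 'ca': c→3
  n3 'cac': a→4
  n4 'caca': ·  ←P0
  n5 'b': a→14 b→6
  n6 'bb': a→7
  n7 'bba': b→8
  n8 'bbab': a→9
  n9 'bbaba': ·  ←P1
  n10 'a': c→11
  n11 'ac': b→12
  n12 'acb': a→13
  n13 'acba': ·  ←P2
  n14 'ba': b→15  ←P5
  n15 'bab': ·  ←P3

Failure links (BFS by depth):
  fail(1) 'c': from fail(0)=0 chase 'c': 0 ⇒ 0;  out={4}∪out(0)={4}
  fail(5) 'b': from fail(0)=0 chase 'b': 0 ⇒ 0;  out=∅∪out(0)=∅
  fail(10) 'a': from fail(0)=0 chase 'a': 0 ⇒ 0;  out=∅∪out(0)=∅
  fail(2) 'ca': from fail(1)=0 chase 'a': 0 ⇒ 10;  out=∅∪out(10)=∅
  fail(6) 'bb': from fail(5)=0 chase 'b': 0 ⇒ 5;  out=∅∪out(5)=∅
  fail(11) 'ac': from fail(10)=0 chase 'c': 0 ⇒ 1;  out=∅∪out(1)={4}
  fail(14) 'ba': from fail(5)=0 chase 'a': 0 ⇒ 10;  out={5}∪out(10)={5}
  fail(3) 'cac': from fail(2)=10 chase 'c': 10 ⇒ 11;  out=∅∪out(11)={4}
  fail(7) 'bba': from fail(6)=5 chase 'a': 5 ⇒ 14;  out=∅∪out(14)={5}
  fail(12) 'acb': from fail(11)=1 chase 'b': 1→0 ⇒ 5;  out=∅∪out(5)=∅
  fail(15) 'bab': from fail(14)=10 chase 'b': 10→0 ⇒ 5;  out={3}∪out(5)={3}
  fail(4) 'caca': from fail(3)=11 chase 'a': 11→1 ⇒ 2;  out={0}∪out(2)={0}
  fail(8) 'bbab': from fail(7)=14 chase 'b': 14 ⇒ 15;  out=∅∪out(15)={3}
  fail(13) 'acba': from fail(12)=5 chase 'a': 5 ⇒ 14;  out={2}∪out(14)={2,5}
  fail(9) 'bbaba': from fail(8)=15 chase 'a': 15→5 ⇒ 14;  out={1}∪out(14)={1,5}

Text stream:
pos 0 'a': at 10
pos 1 'c': at 11  → match P4@[1:1]
pos 2 'b': at 12
pos 3 'a': at 13  → match P2@[0:3],P5@[2:3]
pos 4 'c': at 11 (via fail)  → match P4@[4:4]
pos 5 'a': at 2 (via fail)
pos 6 'b': at 5 (via fail)
pos 7 'a': at 14  → match P5@[6:7]
pos 8 'a': at 10 (via fail)
pos 9 'a': at 10 (via fail)
pos 10 'c': at 11  → match P4@[10:10]
pos 11 'b': at 12
pos 12 'a': at 13  → match P2@[9:12],P5@[11:12]
pos 13 'c': at 11 (via fail)  → match P4@[13:13]
pos 14 'c': at 1 (via fail)  → match P4@[14:14]
pos 15 'c': at 1 (via fail)  → match P4@[15:15]
pos 16 'c': at 1 (via fail)  → match P4@[16:16]
pos 17 'b': at 5 (via fail)
pos 18 'a': at 14  → match P5@[17:18]
pos 19 'a': at 10 (via fail)
pos 20 'c': at 11  → match P4@[20:20]
pos 21 'b': at 12
pos 22 'a': at 13  → match P2@[19:22],P5@[21:22]
pos 23 'b': at 15 (via fail)  → match P3@[21:23]
pos 24 'a': at 14 (via fail)  → match P5@[23:24]
pos 25 'b': at 15  → match P3@[23:25]
pos 26 'c': at 1 (via fail)  → match P4@[26:26]
pos 27 'a': at 2
pos 28 'c': at 3  → match P4@[28:28]
pos 29 'a': at 4  → match P0@[26:29]
pos 30 'b': at 5 (via fail)
pos 31 'b': at 6
pos 32 'a': at 7  → match P5@[31:32]
pos 33 'b': at 8  → match P3@[31:33]
pos 34 'a': at 9  → match P1@[30:34],P5@[33:34]
pos 35 'a': at 10 (via fail)
pos 36 'a': at 10 (via fail)
pos 37 'c': at 11  → match P4@[37:37]
pos 38 'a': at 2 (via fail)
pos 39 'c': at 3  → match P4@[39:39]
pos 40 'a': at 4  → match P0@[37:40]
pos 41 'a': at 10 (via fail)
pos 42 'c': at 11  → match P4@[42:42]
pos 43 'b': at 12
pos 44 'a': at 13  → match P2@[41:44],P5@[43:44]
pos 45 'b': at 15 (via fail)  → match P3@[43:45]
pos 46 'b': at 6 (via fail)
pos 47 'a': at 7  → match P5@[46:47]
pos 48 'b': at 8  → match P3@[46:48]
pos 49 'a': at 9  → match P1@[45:49],P5@[48:49]
pos 50 'a': at 10 (via fail)
pos 51 'a': at 10 (via fail)
pos 52 'c': at 11  → match P4@[52:52]
pos 53 'b': at 12
pos 54 'a': at 13  → match P2@[51:54],P5@[53:54]
pos 55 'b': at 15 (via fail)  → match P3@[53:55]
pos 56 'b': at 6 (via fail)
pos 57 'a': at 7  → match P5@[56:57]
pos 58 'c': at 11 (via fail)  → match P4@[58:58]
pos 59 'c': at 1 (via fail)  → match P4@[59:59]

All matches (sorted): [[1,4],[3,2],[3,5],[4,4],[7,5],[10,4],[12,2],[12,5],[13,4],[14,4],[15,4],[16,4],[18,5],[20,4],[22,2],[22,5],[23,3],[24,5],[25,3],[26,4],[28,4],[29,0],[32,5],[33,3],[34,1],[34,5],[37,4],[39,4],[40,0],[42,4],[44,2],[44,5],[45,3],[47,5],[48,3],[49,1],[49,5],[52,4],[54,2],[54,5],[55,3],[57,5],[58,4],[59,4]]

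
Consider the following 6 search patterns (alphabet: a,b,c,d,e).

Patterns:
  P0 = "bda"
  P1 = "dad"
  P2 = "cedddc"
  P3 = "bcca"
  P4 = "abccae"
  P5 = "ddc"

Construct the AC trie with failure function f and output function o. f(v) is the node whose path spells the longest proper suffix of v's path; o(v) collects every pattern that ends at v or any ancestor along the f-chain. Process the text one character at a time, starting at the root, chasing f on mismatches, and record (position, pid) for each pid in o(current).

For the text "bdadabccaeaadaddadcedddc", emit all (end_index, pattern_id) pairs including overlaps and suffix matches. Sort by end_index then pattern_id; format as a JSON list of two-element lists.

Build automaton:
Trie nodes:
  n0 'ε': a→16 b→1 c→7 d→4
  n1 'b': c→13 d→2
  n2 'bd': a→3
  n3 'bda': ·  [P0 ends]
  n4 'd': a→5 d→22
  n5 'da': d→6
  n6 'dad': ·  [P1 ends]
  n7 'c': e→8
  n8 'ce': d→9
  n9 'ced': d→10
  n10 'cedd': d→11
  n11 'ceddd': c→12
  n12 'cedddc': ·  [P2 ends]
  n13 'bc': c→14
  n14 'bcc': a→15
  n15 'bcca': ·  [P3 ends]
  n16 'a': b→17
  n17 'ab': c→18
  n18 'abc': c→19
  n19 'abcc': a→20
  n20 'abcca': e→21
  n21 'abccae': ·  [P4 ends]
  n22 'dd': c→23
  n23 'ddc': ·  [P5 ends]

Failure links (BFS by depth):
  n1('b'): parent n0 fail=0; on 'b' 0 → fail=0;  out ∅∪∅=∅
  n4('d'): parent n0 fail=0; on 'd' 0 → fail=0;  out ∅∪∅=∅
  n7('c'): parent n0 fail=0; on 'c' 0 → fail=0;  out ∅∪∅=∅
  n16('a'): parent n0 fail=0; on 'a' 0 → fail=0;  out ∅∪∅=∅
  n2('bd'): parent n1 fail=0; on 'd' 0 → fail=4;  out ∅∪∅=∅
  n5('da'): parent n4 fail=0; on 'a' 0 → fail=16;  out ∅∪∅=∅
  n8('ce'): parent n7 fail=0; on 'e' 0 → fail=0;  out ∅∪∅=∅
  n13('bc'): parent n1 fail=0; on 'c' 0 → fail=7;  out ∅∪∅=∅
  n17('ab'): parent n16 fail=0; on 'b' 0 → fail=1;  out ∅∪∅=∅
  n22('dd'): parent n4 fail=0; on 'd' 0 → fail=4;  out ∅∪∅=∅
  n3('bda'): parent n2 fail=4; on 'a' 4 → fail=5;  out {0}∪∅={0}
  n6('dad'): parent n5 fail=16; on 'd' 16→0 → fail=4;  out {1}∪∅={1}
  n9('ced'): parent n8 fail=0; on 'd' 0 → fail=4;  out ∅∪∅=∅
  n14('bcc'): parent n13 fail=7; on 'c' 7→0 → fail=7;  out ∅∪∅=∅
  n18('abc'): parent n17 fail=1; on 'c' 1 → fail=13;  out ∅∪∅=∅
  n23('ddc'): parent n22 fail=4; on 'c' 4→0 → fail=7;  out {5}∪∅={5}
  n10('cedd'): parent n9 fail=4; on 'd' 4 → fail=22;  out ∅∪∅=∅
  n15('bcca'): parent n14 fail=7; on 'a' 7→0 → fail=16;  out {3}∪∅={3}
  n19('abcc'): parent n18 fail=13; on 'c' 13 → fail=14;  out ∅∪∅=∅
  n11('ceddd'): parent n10 fail=22; on 'd' 22→4 → fail=22;  out ∅∪∅=∅
  n20('abcca'): parent n19 fail=14; on 'a' 14 → fail=15;  out ∅∪{3}={3}
  n12('cedddc'): parent n11 fail=22; on 'c' 22 → fail=23;  out {2}∪{5}={2,5}
  n21('abccae'): parent n20 fail=15; on 'e' 15→16→0 → fail=0;  out {4}∪∅={4}

Scan:
pos 0 'b': at 1
pos 1 'd': at 2
pos 2 'a': at 3  → match P0@[0:2]
pos 3 'd': at 6 ·f  → match P1@[1:3]
pos 4 'a': at 5 ·f
pos 5 'b': at 17 ·f
pos 6 'c': at 18
pos 7 'c': at 19
pos 8 'a': at 20  → match P3@[5:8]
pos 9 'e': at 21  → match P4@[4:9]
pos 10 'a': at 16 ·f
pos 11 'a': at 16 ·f
pos 12 'd': at 4 ·f
pos 13 'a': at 5
pos 14 'd': at 6  → match P1@[12:14]
pos 15 'd': at 22 ·f
pos 16 'a': at 5 ·f
pos 17 'd': at 6  → match P1@[15:17]
pos 18 'c': at 7 ·f
pos 19 'e': at 8
pos 20 'd': at 9
pos 21 'd': at 10
pos 22 'd': at 11
pos 23 'c': at 12  → match P2@[18:23],P5@[21:23]

All matches (sorted): [[2,0],[3,1],[8,3],[9,4],[14,1],[17,1],[23,2],[23,5]]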